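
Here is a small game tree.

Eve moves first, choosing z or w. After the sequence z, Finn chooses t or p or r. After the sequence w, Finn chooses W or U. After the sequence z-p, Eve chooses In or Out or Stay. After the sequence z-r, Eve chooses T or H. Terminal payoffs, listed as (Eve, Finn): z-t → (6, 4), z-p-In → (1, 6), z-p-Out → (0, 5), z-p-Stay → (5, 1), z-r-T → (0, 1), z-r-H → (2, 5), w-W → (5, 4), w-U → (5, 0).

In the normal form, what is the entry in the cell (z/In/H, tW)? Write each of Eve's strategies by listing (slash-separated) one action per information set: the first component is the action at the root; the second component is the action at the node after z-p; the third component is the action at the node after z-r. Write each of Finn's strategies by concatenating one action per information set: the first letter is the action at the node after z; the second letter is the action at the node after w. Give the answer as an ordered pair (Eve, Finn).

Trace the play path from the root:
  Eve plays z
  Finn plays t at [z]
→ terminal payoff (6, 4).
(Eve's choice at the node after z-p is never reached on this path, so it doesn't affect the outcome.)

(6, 4)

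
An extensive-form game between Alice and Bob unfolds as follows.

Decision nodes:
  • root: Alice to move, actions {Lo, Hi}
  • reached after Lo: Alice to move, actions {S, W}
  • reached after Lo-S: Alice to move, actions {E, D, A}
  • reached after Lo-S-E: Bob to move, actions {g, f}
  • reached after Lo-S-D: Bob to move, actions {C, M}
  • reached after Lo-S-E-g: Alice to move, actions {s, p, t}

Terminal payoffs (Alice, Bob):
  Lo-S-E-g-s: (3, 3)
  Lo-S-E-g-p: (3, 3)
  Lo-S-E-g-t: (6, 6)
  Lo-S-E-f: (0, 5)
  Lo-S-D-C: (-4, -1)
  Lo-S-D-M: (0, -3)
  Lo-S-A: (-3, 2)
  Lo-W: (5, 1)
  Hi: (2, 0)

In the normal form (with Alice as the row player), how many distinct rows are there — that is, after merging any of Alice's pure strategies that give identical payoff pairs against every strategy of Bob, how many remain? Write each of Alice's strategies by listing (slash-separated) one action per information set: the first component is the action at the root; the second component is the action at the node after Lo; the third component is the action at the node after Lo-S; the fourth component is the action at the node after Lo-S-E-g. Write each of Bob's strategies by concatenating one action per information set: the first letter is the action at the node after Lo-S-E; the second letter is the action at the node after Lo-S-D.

Alice has 36 pure strategies: Lo/S/E/s, Lo/S/E/p, Lo/S/E/t, Lo/S/D/s, Lo/S/D/p, Lo/S/D/t, Lo/S/A/s, Lo/S/A/p, Lo/S/A/t, Lo/W/E/s, Lo/W/E/p, Lo/W/E/t, Lo/W/D/s, Lo/W/D/p, Lo/W/D/t, Lo/W/A/s, Lo/W/A/p, Lo/W/A/t, Hi/S/E/s, Hi/S/E/p, Hi/S/E/t, Hi/S/D/s, Hi/S/D/p, Hi/S/D/t, Hi/S/A/s, Hi/S/A/p, Hi/S/A/t, Hi/W/E/s, Hi/W/E/p, Hi/W/E/t, Hi/W/D/s, Hi/W/D/p, Hi/W/D/t, Hi/W/A/s, Hi/W/A/p, Hi/W/A/t. Columns: gC, gM, fC, fM.
{Lo/S/E/s, Lo/S/E/p} → row (3,3) (3,3) (0,5) (0,5)
{Lo/S/E/t} → row (6,6) (6,6) (0,5) (0,5)
{Lo/S/D/s, Lo/S/D/p, Lo/S/D/t} → row (-4,-1) (0,-3) (-4,-1) (0,-3)
{Lo/S/A/s, Lo/S/A/p, Lo/S/A/t} → row (-3,2) (-3,2) (-3,2) (-3,2)
{Lo/W/E/s, Lo/W/E/p, Lo/W/E/t, Lo/W/D/s, Lo/W/D/p, Lo/W/D/t, Lo/W/A/s, Lo/W/A/p, Lo/W/A/t} → row (5,1) (5,1) (5,1) (5,1)
{Hi/S/E/s, Hi/S/E/p, Hi/S/E/t, Hi/S/D/s, Hi/S/D/p, Hi/S/D/t, Hi/S/A/s, Hi/S/A/p, Hi/S/A/t, Hi/W/E/s, Hi/W/E/p, Hi/W/E/t, Hi/W/D/s, Hi/W/D/p, Hi/W/D/t, Hi/W/A/s, Hi/W/A/p, Hi/W/A/t} → row (2,0) (2,0) (2,0) (2,0)
That's 6 distinct rows out of 36 strategies.

6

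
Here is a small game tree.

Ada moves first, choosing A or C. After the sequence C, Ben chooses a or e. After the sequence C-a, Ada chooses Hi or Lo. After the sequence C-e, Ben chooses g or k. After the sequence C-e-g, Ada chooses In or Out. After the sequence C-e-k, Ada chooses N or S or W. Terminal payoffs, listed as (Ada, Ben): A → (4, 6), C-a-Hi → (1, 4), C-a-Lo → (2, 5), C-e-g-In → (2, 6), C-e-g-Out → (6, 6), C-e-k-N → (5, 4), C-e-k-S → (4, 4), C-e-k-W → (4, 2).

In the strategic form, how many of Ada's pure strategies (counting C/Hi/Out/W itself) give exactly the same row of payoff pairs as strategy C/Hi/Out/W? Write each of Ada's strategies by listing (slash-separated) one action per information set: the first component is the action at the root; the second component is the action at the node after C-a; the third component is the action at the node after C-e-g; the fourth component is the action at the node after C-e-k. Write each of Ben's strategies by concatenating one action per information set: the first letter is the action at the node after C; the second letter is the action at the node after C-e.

Row for C/Hi/Out/W (columns ag, ak, eg, ek): (1,4) (1,4) (6,6) (4,2).
Every one of Ada's information sets is on the play path for some reply by Ben when Ada follows C/Hi/Out/W.
Changing the action at any of them therefore changes at least one column, so only C/Hi/Out/W itself gives this row.

1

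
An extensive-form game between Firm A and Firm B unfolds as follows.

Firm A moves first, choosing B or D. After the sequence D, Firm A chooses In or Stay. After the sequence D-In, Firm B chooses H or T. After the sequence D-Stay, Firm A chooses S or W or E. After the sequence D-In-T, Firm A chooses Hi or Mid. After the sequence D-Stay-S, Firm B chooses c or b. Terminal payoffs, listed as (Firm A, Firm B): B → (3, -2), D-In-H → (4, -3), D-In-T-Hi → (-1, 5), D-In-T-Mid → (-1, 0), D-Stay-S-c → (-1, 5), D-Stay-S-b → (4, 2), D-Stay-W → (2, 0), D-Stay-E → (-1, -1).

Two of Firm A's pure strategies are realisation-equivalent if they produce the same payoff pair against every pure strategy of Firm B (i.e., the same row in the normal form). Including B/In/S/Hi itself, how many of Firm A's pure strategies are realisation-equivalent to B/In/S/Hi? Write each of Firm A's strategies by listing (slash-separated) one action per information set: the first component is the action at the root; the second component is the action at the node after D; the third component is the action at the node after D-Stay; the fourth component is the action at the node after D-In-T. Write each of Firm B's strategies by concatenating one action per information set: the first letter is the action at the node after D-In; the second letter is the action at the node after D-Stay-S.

12

Row for B/In/S/Hi (columns Hc, Hb, Tc, Tb): (3,-2) (3,-2) (3,-2) (3,-2).
Under B/In/S/Hi, Firm A's choice at the node after D and at the node after D-Stay and at the node after D-In-T can never be reached regardless of what Firm B does, so varying those choices leaves every outcome unchanged.
Holding the reachable choices fixed and varying the unreachable ones freely already gives 2 × 3 × 2 = 12 equivalent strategies.
No other strategy reproduces this row, so those 12 are the full class: B/In/S/Hi, B/In/S/Mid, B/In/W/Hi, B/In/W/Mid, B/In/E/Hi, B/In/E/Mid, B/Stay/S/Hi, B/Stay/S/Mid, B/Stay/W/Hi, B/Stay/W/Mid, B/Stay/E/Hi, B/Stay/E/Mid.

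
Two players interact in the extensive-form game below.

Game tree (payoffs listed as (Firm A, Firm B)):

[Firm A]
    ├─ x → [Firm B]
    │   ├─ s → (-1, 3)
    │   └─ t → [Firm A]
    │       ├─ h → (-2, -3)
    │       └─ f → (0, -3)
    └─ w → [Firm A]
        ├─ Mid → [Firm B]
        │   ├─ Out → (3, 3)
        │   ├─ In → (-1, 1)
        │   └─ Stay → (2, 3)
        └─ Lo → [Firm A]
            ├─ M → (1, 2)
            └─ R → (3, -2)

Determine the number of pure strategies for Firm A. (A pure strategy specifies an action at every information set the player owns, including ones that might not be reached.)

Firm A owns the root with actions {x, w} — two choices.
Firm A owns the node after w with actions {Mid, Lo} — two choices.
Firm A owns the node after x-t with actions {h, f} — two choices.
Firm A owns the node after w-Lo with actions {M, R} — two choices.
A pure strategy fixes one action at each information set independently, so the count is the product 2 × 2 × 2 × 2 = 16.

16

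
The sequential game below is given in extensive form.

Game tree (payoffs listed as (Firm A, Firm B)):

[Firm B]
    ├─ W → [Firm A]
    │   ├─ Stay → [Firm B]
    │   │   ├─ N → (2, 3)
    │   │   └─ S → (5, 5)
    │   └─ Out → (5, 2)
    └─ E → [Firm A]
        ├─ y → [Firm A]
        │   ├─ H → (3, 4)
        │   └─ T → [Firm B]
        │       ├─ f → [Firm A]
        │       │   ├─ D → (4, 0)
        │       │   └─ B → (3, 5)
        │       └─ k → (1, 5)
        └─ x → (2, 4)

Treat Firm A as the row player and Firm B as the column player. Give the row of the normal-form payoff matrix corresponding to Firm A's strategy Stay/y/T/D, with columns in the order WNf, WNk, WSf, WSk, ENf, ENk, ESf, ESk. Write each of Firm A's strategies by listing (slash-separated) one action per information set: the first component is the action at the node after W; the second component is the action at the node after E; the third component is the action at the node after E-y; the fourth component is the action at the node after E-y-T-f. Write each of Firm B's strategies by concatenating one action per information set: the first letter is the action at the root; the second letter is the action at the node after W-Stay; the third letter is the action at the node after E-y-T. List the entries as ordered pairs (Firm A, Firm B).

vs WNf: Firm B plays W → Firm A plays Stay at [W] → Firm B plays N at [W-Stay] → (2, 3)
vs WNk: Firm B plays W → Firm A plays Stay at [W] → Firm B plays N at [W-Stay] → (2, 3)
vs WSf: Firm B plays W → Firm A plays Stay at [W] → Firm B plays S at [W-Stay] → (5, 5)
vs WSk: Firm B plays W → Firm A plays Stay at [W] → Firm B plays S at [W-Stay] → (5, 5)
vs ENf: Firm B plays E → Firm A plays y at [E] → Firm A plays T at [E-y] → Firm B plays f at [E-y-T] → Firm A plays D at [E-y-T-f] → (4, 0)
vs ENk: Firm B plays E → Firm A plays y at [E] → Firm A plays T at [E-y] → Firm B plays k at [E-y-T] → (1, 5)
vs ESf: Firm B plays E → Firm A plays y at [E] → Firm A plays T at [E-y] → Firm B plays f at [E-y-T] → Firm A plays D at [E-y-T-f] → (4, 0)
vs ESk: Firm B plays E → Firm A plays y at [E] → Firm A plays T at [E-y] → Firm B plays k at [E-y-T] → (1, 5)

(2,3) (2,3) (5,5) (5,5) (4,0) (1,5) (4,0) (1,5)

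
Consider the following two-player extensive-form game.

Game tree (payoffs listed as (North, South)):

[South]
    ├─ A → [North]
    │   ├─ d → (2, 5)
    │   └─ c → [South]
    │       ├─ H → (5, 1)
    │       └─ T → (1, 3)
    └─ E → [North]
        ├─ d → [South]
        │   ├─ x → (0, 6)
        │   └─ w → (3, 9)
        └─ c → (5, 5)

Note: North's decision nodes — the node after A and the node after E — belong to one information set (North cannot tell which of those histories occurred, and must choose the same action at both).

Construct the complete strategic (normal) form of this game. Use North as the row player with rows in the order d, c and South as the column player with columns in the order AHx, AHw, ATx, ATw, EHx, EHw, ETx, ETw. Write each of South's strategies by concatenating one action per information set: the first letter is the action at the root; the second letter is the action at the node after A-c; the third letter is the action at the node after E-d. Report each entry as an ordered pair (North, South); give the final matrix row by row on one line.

Row d: AHx→(2,5), AHw→(2,5), ATx→(2,5), ATw→(2,5), EHx→(0,6), EHw→(3,9), ETx→(0,6), ETw→(3,9)
Row c: AHx→(5,1), AHw→(5,1), ATx→(1,3), ATw→(1,3), EHx→(5,5), EHw→(5,5), ETx→(5,5), ETw→(5,5)

d: (2,5) (2,5) (2,5) (2,5) (0,6) (3,9) (0,6) (3,9) | c: (5,1) (5,1) (1,3) (1,3) (5,5) (5,5) (5,5) (5,5)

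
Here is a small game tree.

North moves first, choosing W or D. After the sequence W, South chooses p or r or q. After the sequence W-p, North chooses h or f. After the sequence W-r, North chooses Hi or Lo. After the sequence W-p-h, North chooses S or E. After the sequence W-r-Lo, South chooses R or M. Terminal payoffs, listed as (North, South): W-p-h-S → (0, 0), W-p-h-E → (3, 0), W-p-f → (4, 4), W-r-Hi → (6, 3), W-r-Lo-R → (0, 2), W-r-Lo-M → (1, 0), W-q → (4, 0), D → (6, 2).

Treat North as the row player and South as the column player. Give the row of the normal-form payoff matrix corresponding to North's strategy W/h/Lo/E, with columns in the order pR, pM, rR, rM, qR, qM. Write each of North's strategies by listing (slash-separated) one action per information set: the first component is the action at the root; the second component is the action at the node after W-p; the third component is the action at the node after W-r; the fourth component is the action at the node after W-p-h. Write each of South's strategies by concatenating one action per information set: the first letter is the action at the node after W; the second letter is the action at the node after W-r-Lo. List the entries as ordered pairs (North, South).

(3,0) (3,0) (0,2) (1,0) (4,0) (4,0)

vs pR: North plays W → South plays p at [W] → North plays h at [W-p] → North plays E at [W-p-h] → (3, 0)
vs pM: North plays W → South plays p at [W] → North plays h at [W-p] → North plays E at [W-p-h] → (3, 0)
vs rR: North plays W → South plays r at [W] → North plays Lo at [W-r] → South plays R at [W-r-Lo] → (0, 2)
vs rM: North plays W → South plays r at [W] → North plays Lo at [W-r] → South plays M at [W-r-Lo] → (1, 0)
vs qR: North plays W → South plays q at [W] → (4, 0)
vs qM: North plays W → South plays q at [W] → (4, 0)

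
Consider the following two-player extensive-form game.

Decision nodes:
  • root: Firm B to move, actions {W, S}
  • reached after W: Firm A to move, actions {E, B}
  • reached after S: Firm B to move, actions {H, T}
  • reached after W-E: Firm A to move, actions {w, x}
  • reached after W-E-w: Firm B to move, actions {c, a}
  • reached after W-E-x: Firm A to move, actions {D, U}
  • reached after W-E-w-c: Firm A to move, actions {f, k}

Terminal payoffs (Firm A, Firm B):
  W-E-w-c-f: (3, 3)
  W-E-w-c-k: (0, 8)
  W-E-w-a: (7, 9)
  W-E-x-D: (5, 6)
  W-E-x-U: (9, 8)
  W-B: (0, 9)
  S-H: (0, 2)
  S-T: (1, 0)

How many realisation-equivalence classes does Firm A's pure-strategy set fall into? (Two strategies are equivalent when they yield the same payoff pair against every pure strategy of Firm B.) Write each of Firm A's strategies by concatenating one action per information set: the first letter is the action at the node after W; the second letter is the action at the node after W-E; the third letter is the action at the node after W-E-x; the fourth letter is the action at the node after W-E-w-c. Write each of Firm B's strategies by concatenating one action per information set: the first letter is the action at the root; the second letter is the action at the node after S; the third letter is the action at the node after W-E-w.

Firm A has 16 pure strategies: EwDf, EwDk, EwUf, EwUk, ExDf, ExDk, ExUf, ExUk, BwDf, BwDk, BwUf, BwUk, BxDf, BxDk, BxUf, BxUk. Columns: WHc, WHa, WTc, WTa, SHc, SHa, STc, STa.
{EwDf, EwUf} → row (3,3) (7,9) (3,3) (7,9) (0,2) (0,2) (1,0) (1,0)
{EwDk, EwUk} → row (0,8) (7,9) (0,8) (7,9) (0,2) (0,2) (1,0) (1,0)
{ExDf, ExDk} → row (5,6) (5,6) (5,6) (5,6) (0,2) (0,2) (1,0) (1,0)
{ExUf, ExUk} → row (9,8) (9,8) (9,8) (9,8) (0,2) (0,2) (1,0) (1,0)
{BwDf, BwDk, BwUf, BwUk, BxDf, BxDk, BxUf, BxUk} → row (0,9) (0,9) (0,9) (0,9) (0,2) (0,2) (1,0) (1,0)
That's 5 distinct rows out of 16 strategies.

5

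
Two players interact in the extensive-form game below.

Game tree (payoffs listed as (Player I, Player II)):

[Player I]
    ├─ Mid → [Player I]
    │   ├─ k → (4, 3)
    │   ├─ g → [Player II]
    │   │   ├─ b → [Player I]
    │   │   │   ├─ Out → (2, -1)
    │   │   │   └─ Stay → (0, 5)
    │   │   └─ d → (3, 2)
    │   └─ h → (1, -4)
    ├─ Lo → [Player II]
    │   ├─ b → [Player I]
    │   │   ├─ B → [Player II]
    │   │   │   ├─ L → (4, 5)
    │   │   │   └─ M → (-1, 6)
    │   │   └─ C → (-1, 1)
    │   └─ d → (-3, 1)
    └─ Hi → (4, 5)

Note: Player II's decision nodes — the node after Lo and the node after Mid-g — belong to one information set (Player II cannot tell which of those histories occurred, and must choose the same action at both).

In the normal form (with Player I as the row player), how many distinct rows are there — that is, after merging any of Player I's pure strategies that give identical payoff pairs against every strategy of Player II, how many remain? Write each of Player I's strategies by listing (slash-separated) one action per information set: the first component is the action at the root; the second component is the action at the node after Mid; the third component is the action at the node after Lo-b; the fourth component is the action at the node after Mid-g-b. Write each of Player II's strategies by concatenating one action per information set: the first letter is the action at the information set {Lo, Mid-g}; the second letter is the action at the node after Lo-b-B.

Player I has 36 pure strategies: Mid/k/B/Out, Mid/k/B/Stay, Mid/k/C/Out, Mid/k/C/Stay, Mid/g/B/Out, Mid/g/B/Stay, Mid/g/C/Out, Mid/g/C/Stay, Mid/h/B/Out, Mid/h/B/Stay, Mid/h/C/Out, Mid/h/C/Stay, Lo/k/B/Out, Lo/k/B/Stay, Lo/k/C/Out, Lo/k/C/Stay, Lo/g/B/Out, Lo/g/B/Stay, Lo/g/C/Out, Lo/g/C/Stay, Lo/h/B/Out, Lo/h/B/Stay, Lo/h/C/Out, Lo/h/C/Stay, Hi/k/B/Out, Hi/k/B/Stay, Hi/k/C/Out, Hi/k/C/Stay, Hi/g/B/Out, Hi/g/B/Stay, Hi/g/C/Out, Hi/g/C/Stay, Hi/h/B/Out, Hi/h/B/Stay, Hi/h/C/Out, Hi/h/C/Stay. Columns: bL, bM, dL, dM.
{Mid/k/B/Out, Mid/k/B/Stay, Mid/k/C/Out, Mid/k/C/Stay} → row (4,3) (4,3) (4,3) (4,3)
{Mid/g/B/Out, Mid/g/C/Out} → row (2,-1) (2,-1) (3,2) (3,2)
{Mid/g/B/Stay, Mid/g/C/Stay} → row (0,5) (0,5) (3,2) (3,2)
{Mid/h/B/Out, Mid/h/B/Stay, Mid/h/C/Out, Mid/h/C/Stay} → row (1,-4) (1,-4) (1,-4) (1,-4)
{Lo/k/B/Out, Lo/k/B/Stay, Lo/g/B/Out, Lo/g/B/Stay, Lo/h/B/Out, Lo/h/B/Stay} → row (4,5) (-1,6) (-3,1) (-3,1)
{Lo/k/C/Out, Lo/k/C/Stay, Lo/g/C/Out, Lo/g/C/Stay, Lo/h/C/Out, Lo/h/C/Stay} → row (-1,1) (-1,1) (-3,1) (-3,1)
{Hi/k/B/Out, Hi/k/B/Stay, Hi/k/C/Out, Hi/k/C/Stay, Hi/g/B/Out, Hi/g/B/Stay, Hi/g/C/Out, Hi/g/C/Stay, Hi/h/B/Out, Hi/h/B/Stay, Hi/h/C/Out, Hi/h/C/Stay} → row (4,5) (4,5) (4,5) (4,5)
That's 7 distinct rows out of 36 strategies.

7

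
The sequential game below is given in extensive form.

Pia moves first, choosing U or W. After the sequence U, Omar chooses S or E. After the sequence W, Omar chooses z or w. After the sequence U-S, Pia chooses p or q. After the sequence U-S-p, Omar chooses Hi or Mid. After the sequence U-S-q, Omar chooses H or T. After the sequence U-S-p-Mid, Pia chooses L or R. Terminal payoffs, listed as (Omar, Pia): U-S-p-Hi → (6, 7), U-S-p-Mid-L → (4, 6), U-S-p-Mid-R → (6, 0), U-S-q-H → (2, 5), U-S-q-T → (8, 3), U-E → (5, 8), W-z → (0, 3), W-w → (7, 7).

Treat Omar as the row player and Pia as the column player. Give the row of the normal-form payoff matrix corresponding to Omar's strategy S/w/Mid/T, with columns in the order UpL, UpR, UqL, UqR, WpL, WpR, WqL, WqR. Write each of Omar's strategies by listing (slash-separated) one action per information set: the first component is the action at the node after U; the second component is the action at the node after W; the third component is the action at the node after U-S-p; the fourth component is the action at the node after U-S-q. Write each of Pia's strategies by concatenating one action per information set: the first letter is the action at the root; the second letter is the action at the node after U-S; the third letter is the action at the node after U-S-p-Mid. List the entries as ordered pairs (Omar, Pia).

vs UpL: Pia plays U → Omar plays S at [U] → Pia plays p at [U-S] → Omar plays Mid at [U-S-p] → Pia plays L at [U-S-p-Mid] → (4, 6)
vs UpR: Pia plays U → Omar plays S at [U] → Pia plays p at [U-S] → Omar plays Mid at [U-S-p] → Pia plays R at [U-S-p-Mid] → (6, 0)
vs UqL: Pia plays U → Omar plays S at [U] → Pia plays q at [U-S] → Omar plays T at [U-S-q] → (8, 3)
vs UqR: Pia plays U → Omar plays S at [U] → Pia plays q at [U-S] → Omar plays T at [U-S-q] → (8, 3)
vs WpL: Pia plays W → Omar plays w at [W] → (7, 7)
vs WpR: Pia plays W → Omar plays w at [W] → (7, 7)
vs WqL: Pia plays W → Omar plays w at [W] → (7, 7)
vs WqR: Pia plays W → Omar plays w at [W] → (7, 7)

(4,6) (6,0) (8,3) (8,3) (7,7) (7,7) (7,7) (7,7)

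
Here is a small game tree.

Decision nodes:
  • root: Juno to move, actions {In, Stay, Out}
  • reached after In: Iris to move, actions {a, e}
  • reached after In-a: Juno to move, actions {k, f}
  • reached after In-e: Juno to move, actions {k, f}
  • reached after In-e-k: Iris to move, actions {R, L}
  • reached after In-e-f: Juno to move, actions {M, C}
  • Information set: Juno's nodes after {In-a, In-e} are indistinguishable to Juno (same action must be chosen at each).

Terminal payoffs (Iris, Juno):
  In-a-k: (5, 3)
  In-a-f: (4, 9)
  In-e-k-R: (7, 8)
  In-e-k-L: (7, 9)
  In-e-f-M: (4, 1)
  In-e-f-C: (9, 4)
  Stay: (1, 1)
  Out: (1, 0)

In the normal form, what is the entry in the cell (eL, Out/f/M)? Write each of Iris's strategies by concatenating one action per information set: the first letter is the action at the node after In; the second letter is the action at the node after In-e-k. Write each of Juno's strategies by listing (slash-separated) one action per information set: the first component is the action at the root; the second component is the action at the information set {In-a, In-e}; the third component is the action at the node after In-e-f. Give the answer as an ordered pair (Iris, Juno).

(1, 0)

Trace the play path from the root:
  Juno plays Out
→ terminal payoff (1, 0).
(Iris's choice at the node after In is never reached on this path, so it doesn't affect the outcome.)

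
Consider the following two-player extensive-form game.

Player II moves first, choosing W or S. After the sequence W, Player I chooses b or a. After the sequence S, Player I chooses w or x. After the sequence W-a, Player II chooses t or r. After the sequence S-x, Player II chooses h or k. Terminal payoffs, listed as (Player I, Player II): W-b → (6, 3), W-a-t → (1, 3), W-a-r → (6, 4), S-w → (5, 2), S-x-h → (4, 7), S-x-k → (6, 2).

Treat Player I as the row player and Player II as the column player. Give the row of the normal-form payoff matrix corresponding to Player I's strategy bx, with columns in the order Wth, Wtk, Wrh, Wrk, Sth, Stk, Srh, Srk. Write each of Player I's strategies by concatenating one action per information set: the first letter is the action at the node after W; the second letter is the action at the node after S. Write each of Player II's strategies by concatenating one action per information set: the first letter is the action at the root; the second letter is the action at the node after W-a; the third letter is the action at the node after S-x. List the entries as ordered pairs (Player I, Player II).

(6,3) (6,3) (6,3) (6,3) (4,7) (6,2) (4,7) (6,2)

vs Wth: Player II plays W → Player I plays b at [W] → (6, 3)
vs Wtk: Player II plays W → Player I plays b at [W] → (6, 3)
vs Wrh: Player II plays W → Player I plays b at [W] → (6, 3)
vs Wrk: Player II plays W → Player I plays b at [W] → (6, 3)
vs Sth: Player II plays S → Player I plays x at [S] → Player II plays h at [S-x] → (4, 7)
vs Stk: Player II plays S → Player I plays x at [S] → Player II plays k at [S-x] → (6, 2)
vs Srh: Player II plays S → Player I plays x at [S] → Player II plays h at [S-x] → (4, 7)
vs Srk: Player II plays S → Player I plays x at [S] → Player II plays k at [S-x] → (6, 2)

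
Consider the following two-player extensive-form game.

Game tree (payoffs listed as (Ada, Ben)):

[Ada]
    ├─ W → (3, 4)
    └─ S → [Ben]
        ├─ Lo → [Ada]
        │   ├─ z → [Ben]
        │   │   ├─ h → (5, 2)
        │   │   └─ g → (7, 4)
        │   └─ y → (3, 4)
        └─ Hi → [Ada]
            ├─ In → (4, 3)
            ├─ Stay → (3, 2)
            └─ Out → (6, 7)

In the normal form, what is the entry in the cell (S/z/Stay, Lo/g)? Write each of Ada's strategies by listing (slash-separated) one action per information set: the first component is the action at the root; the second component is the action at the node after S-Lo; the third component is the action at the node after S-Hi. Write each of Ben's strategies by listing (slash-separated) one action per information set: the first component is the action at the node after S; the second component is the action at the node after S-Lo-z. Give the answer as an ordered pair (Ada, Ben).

(7, 4)

Trace the play path from the root:
  Ada plays S
  Ben plays Lo at [S]
  Ada plays z at [S-Lo]
  Ben plays g at [S-Lo-z]
→ terminal payoff (7, 4).
(Ada's choice at the node after S-Hi is never reached on this path, so it doesn't affect the outcome.)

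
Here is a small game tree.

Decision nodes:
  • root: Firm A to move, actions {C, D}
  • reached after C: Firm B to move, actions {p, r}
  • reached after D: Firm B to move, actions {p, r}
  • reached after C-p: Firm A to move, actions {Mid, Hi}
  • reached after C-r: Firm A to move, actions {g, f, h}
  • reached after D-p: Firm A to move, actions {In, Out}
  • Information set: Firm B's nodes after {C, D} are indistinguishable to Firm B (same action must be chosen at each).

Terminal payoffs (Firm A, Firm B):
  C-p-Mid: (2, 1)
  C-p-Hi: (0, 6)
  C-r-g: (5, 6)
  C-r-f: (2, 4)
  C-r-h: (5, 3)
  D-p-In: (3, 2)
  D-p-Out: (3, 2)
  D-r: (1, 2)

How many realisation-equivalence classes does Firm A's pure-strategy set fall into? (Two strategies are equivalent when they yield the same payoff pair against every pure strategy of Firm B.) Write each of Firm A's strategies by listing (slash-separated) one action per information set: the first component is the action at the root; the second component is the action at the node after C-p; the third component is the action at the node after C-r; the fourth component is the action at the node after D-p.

Firm A has 24 pure strategies: C/Mid/g/In, C/Mid/g/Out, C/Mid/f/In, C/Mid/f/Out, C/Mid/h/In, C/Mid/h/Out, C/Hi/g/In, C/Hi/g/Out, C/Hi/f/In, C/Hi/f/Out, C/Hi/h/In, C/Hi/h/Out, D/Mid/g/In, D/Mid/g/Out, D/Mid/f/In, D/Mid/f/Out, D/Mid/h/In, D/Mid/h/Out, D/Hi/g/In, D/Hi/g/Out, D/Hi/f/In, D/Hi/f/Out, D/Hi/h/In, D/Hi/h/Out. Columns: p, r.
{C/Mid/g/In, C/Mid/g/Out} → row (2,1) (5,6)
{C/Mid/f/In, C/Mid/f/Out} → row (2,1) (2,4)
{C/Mid/h/In, C/Mid/h/Out} → row (2,1) (5,3)
{C/Hi/g/In, C/Hi/g/Out} → row (0,6) (5,6)
{C/Hi/f/In, C/Hi/f/Out} → row (0,6) (2,4)
{C/Hi/h/In, C/Hi/h/Out} → row (0,6) (5,3)
{D/Mid/g/In, D/Mid/g/Out, D/Mid/f/In, D/Mid/f/Out, D/Mid/h/In, D/Mid/h/Out, D/Hi/g/In, D/Hi/g/Out, D/Hi/f/In, D/Hi/f/Out, D/Hi/h/In, D/Hi/h/Out} → row (3,2) (1,2)
That's 7 distinct rows out of 24 strategies.

7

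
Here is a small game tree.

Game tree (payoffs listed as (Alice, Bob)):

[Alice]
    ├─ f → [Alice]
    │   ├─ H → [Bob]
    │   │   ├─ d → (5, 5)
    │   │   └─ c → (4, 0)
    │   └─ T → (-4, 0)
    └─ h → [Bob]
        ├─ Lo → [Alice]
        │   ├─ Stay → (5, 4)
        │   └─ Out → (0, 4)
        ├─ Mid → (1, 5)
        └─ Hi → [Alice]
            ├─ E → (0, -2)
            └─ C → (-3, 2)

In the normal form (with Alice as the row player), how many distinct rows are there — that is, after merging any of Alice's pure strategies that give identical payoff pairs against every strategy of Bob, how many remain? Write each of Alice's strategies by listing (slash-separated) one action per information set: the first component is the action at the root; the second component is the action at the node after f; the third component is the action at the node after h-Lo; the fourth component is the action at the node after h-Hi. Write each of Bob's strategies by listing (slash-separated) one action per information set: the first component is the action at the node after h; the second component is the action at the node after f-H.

Alice has 16 pure strategies: f/H/Stay/E, f/H/Stay/C, f/H/Out/E, f/H/Out/C, f/T/Stay/E, f/T/Stay/C, f/T/Out/E, f/T/Out/C, h/H/Stay/E, h/H/Stay/C, h/H/Out/E, h/H/Out/C, h/T/Stay/E, h/T/Stay/C, h/T/Out/E, h/T/Out/C. Columns: Lo/d, Lo/c, Mid/d, Mid/c, Hi/d, Hi/c.
{f/H/Stay/E, f/H/Stay/C, f/H/Out/E, f/H/Out/C} → row (5,5) (4,0) (5,5) (4,0) (5,5) (4,0)
{f/T/Stay/E, f/T/Stay/C, f/T/Out/E, f/T/Out/C} → row (-4,0) (-4,0) (-4,0) (-4,0) (-4,0) (-4,0)
{h/H/Stay/E, h/T/Stay/E} → row (5,4) (5,4) (1,5) (1,5) (0,-2) (0,-2)
{h/H/Stay/C, h/T/Stay/C} → row (5,4) (5,4) (1,5) (1,5) (-3,2) (-3,2)
{h/H/Out/E, h/T/Out/E} → row (0,4) (0,4) (1,5) (1,5) (0,-2) (0,-2)
{h/H/Out/C, h/T/Out/C} → row (0,4) (0,4) (1,5) (1,5) (-3,2) (-3,2)
That's 6 distinct rows out of 16 strategies.

6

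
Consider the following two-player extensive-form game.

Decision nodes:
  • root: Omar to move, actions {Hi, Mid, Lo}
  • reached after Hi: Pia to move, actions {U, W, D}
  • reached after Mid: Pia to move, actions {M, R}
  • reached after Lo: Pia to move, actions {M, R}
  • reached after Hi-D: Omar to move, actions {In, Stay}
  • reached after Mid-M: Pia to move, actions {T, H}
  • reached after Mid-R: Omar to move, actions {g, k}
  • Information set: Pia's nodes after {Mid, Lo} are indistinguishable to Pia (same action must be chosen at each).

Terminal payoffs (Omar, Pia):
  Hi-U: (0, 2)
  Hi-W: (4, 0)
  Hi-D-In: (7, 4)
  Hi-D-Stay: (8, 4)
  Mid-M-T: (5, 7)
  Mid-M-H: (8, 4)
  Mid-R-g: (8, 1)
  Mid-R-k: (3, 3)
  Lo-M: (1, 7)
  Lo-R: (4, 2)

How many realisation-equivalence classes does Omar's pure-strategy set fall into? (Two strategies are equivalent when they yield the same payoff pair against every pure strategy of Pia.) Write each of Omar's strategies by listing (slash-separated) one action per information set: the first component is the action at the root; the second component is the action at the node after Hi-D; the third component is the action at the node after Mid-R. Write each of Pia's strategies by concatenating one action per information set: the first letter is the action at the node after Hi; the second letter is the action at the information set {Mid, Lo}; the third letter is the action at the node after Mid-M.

5

Omar has 12 pure strategies: Hi/In/g, Hi/In/k, Hi/Stay/g, Hi/Stay/k, Mid/In/g, Mid/In/k, Mid/Stay/g, Mid/Stay/k, Lo/In/g, Lo/In/k, Lo/Stay/g, Lo/Stay/k. Columns: UMT, UMH, URT, URH, WMT, WMH, WRT, WRH, DMT, DMH, DRT, DRH.
{Hi/In/g, Hi/In/k} → row (0,2) (0,2) (0,2) (0,2) (4,0) (4,0) (4,0) (4,0) (7,4) (7,4) (7,4) (7,4)
{Hi/Stay/g, Hi/Stay/k} → row (0,2) (0,2) (0,2) (0,2) (4,0) (4,0) (4,0) (4,0) (8,4) (8,4) (8,4) (8,4)
{Mid/In/g, Mid/Stay/g} → row (5,7) (8,4) (8,1) (8,1) (5,7) (8,4) (8,1) (8,1) (5,7) (8,4) (8,1) (8,1)
{Mid/In/k, Mid/Stay/k} → row (5,7) (8,4) (3,3) (3,3) (5,7) (8,4) (3,3) (3,3) (5,7) (8,4) (3,3) (3,3)
{Lo/In/g, Lo/In/k, Lo/Stay/g, Lo/Stay/k} → row (1,7) (1,7) (4,2) (4,2) (1,7) (1,7) (4,2) (4,2) (1,7) (1,7) (4,2) (4,2)
That's 5 distinct rows out of 12 strategies.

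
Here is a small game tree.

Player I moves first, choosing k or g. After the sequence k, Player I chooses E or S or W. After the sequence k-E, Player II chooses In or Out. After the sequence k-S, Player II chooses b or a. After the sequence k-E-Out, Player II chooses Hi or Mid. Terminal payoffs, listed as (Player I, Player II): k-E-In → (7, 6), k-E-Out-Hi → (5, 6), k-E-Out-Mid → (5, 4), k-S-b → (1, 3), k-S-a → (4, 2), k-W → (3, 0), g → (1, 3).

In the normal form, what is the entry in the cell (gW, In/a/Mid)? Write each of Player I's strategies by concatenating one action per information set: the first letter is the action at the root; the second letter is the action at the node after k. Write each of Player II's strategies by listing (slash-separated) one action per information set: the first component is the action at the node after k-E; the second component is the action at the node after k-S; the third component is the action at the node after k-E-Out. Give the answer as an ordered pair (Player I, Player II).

Trace the play path from the root:
  Player I plays g
→ terminal payoff (1, 3).
(Player I's choice at the node after k is never reached on this path, so it doesn't affect the outcome.)

(1, 3)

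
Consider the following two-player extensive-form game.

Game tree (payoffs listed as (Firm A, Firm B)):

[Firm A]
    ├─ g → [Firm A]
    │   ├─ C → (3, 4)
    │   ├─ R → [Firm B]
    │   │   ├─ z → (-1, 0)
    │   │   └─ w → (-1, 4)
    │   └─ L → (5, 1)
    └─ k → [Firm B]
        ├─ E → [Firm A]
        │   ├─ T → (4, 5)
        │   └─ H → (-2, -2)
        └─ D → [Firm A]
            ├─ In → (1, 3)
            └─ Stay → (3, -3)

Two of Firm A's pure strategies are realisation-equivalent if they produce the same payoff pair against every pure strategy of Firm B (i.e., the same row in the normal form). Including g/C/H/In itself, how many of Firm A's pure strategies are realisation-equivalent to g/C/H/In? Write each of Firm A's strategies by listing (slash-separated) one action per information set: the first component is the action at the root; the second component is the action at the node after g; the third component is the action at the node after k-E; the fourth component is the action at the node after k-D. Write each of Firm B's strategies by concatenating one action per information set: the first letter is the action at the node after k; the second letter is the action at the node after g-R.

4

Row for g/C/H/In (columns Ez, Ew, Dz, Dw): (3,4) (3,4) (3,4) (3,4).
Under g/C/H/In, Firm A's choice at the node after k-E and at the node after k-D can never be reached regardless of what Firm B does, so varying those choices leaves every outcome unchanged.
Holding the reachable choices fixed and varying the unreachable ones freely already gives 2 × 2 = 4 equivalent strategies.
No other strategy reproduces this row, so those 4 are the full class: g/C/T/In, g/C/T/Stay, g/C/H/In, g/C/H/Stay.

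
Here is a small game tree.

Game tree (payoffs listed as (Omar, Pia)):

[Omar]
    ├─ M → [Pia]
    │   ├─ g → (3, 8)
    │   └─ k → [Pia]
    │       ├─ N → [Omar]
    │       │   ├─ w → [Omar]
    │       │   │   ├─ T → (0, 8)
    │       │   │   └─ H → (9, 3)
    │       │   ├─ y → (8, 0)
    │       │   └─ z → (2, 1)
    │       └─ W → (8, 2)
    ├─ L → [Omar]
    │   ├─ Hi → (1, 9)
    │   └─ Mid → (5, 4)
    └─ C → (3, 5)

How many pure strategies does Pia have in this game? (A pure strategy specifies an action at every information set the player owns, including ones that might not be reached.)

Pia owns the node after M with actions {g, k} — two choices.
Pia owns the node after M-k with actions {N, W} — two choices.
A pure strategy fixes one action at each information set independently, so the count is the product 2 × 2 = 4.

4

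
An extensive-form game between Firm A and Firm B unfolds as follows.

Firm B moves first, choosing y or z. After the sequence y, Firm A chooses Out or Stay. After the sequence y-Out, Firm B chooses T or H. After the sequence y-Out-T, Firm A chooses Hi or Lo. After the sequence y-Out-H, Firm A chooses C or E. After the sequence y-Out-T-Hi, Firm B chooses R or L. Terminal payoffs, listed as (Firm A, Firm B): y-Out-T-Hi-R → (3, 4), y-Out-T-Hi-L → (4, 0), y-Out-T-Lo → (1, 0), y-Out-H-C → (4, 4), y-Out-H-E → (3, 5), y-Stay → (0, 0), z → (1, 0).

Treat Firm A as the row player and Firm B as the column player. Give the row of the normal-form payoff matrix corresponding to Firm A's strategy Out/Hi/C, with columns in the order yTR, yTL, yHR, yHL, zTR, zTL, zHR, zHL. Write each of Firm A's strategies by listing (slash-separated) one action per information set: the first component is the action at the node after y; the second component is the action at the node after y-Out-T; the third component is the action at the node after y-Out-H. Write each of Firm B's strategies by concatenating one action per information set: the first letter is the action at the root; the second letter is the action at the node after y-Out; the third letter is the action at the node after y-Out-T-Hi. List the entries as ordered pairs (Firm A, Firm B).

(3,4) (4,0) (4,4) (4,4) (1,0) (1,0) (1,0) (1,0)

vs yTR: Firm B plays y → Firm A plays Out at [y] → Firm B plays T at [y-Out] → Firm A plays Hi at [y-Out-T] → Firm B plays R at [y-Out-T-Hi] → (3, 4)
vs yTL: Firm B plays y → Firm A plays Out at [y] → Firm B plays T at [y-Out] → Firm A plays Hi at [y-Out-T] → Firm B plays L at [y-Out-T-Hi] → (4, 0)
vs yHR: Firm B plays y → Firm A plays Out at [y] → Firm B plays H at [y-Out] → Firm A plays C at [y-Out-H] → (4, 4)
vs yHL: Firm B plays y → Firm A plays Out at [y] → Firm B plays H at [y-Out] → Firm A plays C at [y-Out-H] → (4, 4)
vs zTR: Firm B plays z → (1, 0)
vs zTL: Firm B plays z → (1, 0)
vs zHR: Firm B plays z → (1, 0)
vs zHL: Firm B plays z → (1, 0)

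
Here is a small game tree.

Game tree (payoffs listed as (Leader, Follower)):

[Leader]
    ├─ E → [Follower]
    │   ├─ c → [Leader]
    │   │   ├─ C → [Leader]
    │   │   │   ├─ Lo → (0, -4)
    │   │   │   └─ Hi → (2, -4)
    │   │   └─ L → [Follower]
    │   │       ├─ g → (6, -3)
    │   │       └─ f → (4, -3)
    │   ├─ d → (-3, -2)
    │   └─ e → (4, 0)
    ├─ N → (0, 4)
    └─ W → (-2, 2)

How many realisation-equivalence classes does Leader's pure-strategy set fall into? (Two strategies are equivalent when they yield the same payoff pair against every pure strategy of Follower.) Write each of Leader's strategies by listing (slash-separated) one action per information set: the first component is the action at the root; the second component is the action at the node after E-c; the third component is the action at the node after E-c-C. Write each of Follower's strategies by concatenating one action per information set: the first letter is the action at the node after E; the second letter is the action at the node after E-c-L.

Leader has 12 pure strategies: E/C/Lo, E/C/Hi, E/L/Lo, E/L/Hi, N/C/Lo, N/C/Hi, N/L/Lo, N/L/Hi, W/C/Lo, W/C/Hi, W/L/Lo, W/L/Hi. Columns: cg, cf, dg, df, eg, ef.
{E/C/Lo} → row (0,-4) (0,-4) (-3,-2) (-3,-2) (4,0) (4,0)
{E/C/Hi} → row (2,-4) (2,-4) (-3,-2) (-3,-2) (4,0) (4,0)
{E/L/Lo, E/L/Hi} → row (6,-3) (4,-3) (-3,-2) (-3,-2) (4,0) (4,0)
{N/C/Lo, N/C/Hi, N/L/Lo, N/L/Hi} → row (0,4) (0,4) (0,4) (0,4) (0,4) (0,4)
{W/C/Lo, W/C/Hi, W/L/Lo, W/L/Hi} → row (-2,2) (-2,2) (-2,2) (-2,2) (-2,2) (-2,2)
That's 5 distinct rows out of 12 strategies.

5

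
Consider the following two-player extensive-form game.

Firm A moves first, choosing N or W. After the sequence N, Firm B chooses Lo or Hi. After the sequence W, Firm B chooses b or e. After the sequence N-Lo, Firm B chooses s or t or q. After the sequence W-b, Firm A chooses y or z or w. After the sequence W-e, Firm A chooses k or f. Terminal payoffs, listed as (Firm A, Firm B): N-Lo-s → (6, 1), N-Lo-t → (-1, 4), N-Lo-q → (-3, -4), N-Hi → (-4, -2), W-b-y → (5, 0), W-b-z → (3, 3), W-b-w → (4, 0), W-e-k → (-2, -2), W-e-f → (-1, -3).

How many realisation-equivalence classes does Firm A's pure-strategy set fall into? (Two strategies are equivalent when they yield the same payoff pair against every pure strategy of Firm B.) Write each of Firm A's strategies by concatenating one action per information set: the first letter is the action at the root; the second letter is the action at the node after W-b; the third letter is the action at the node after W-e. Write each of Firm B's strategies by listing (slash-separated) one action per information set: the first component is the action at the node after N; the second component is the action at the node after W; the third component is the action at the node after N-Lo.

7

Firm A has 12 pure strategies: Nyk, Nyf, Nzk, Nzf, Nwk, Nwf, Wyk, Wyf, Wzk, Wzf, Wwk, Wwf. Columns: Lo/b/s, Lo/b/t, Lo/b/q, Lo/e/s, Lo/e/t, Lo/e/q, Hi/b/s, Hi/b/t, Hi/b/q, Hi/e/s, Hi/e/t, Hi/e/q.
{Nyk, Nyf, Nzk, Nzf, Nwk, Nwf} → row (6,1) (-1,4) (-3,-4) (6,1) (-1,4) (-3,-4) (-4,-2) (-4,-2) (-4,-2) (-4,-2) (-4,-2) (-4,-2)
{Wyk} → row (5,0) (5,0) (5,0) (-2,-2) (-2,-2) (-2,-2) (5,0) (5,0) (5,0) (-2,-2) (-2,-2) (-2,-2)
{Wyf} → row (5,0) (5,0) (5,0) (-1,-3) (-1,-3) (-1,-3) (5,0) (5,0) (5,0) (-1,-3) (-1,-3) (-1,-3)
{Wzk} → row (3,3) (3,3) (3,3) (-2,-2) (-2,-2) (-2,-2) (3,3) (3,3) (3,3) (-2,-2) (-2,-2) (-2,-2)
{Wzf} → row (3,3) (3,3) (3,3) (-1,-3) (-1,-3) (-1,-3) (3,3) (3,3) (3,3) (-1,-3) (-1,-3) (-1,-3)
{Wwk} → row (4,0) (4,0) (4,0) (-2,-2) (-2,-2) (-2,-2) (4,0) (4,0) (4,0) (-2,-2) (-2,-2) (-2,-2)
{Wwf} → row (4,0) (4,0) (4,0) (-1,-3) (-1,-3) (-1,-3) (4,0) (4,0) (4,0) (-1,-3) (-1,-3) (-1,-3)
That's 7 distinct rows out of 12 strategies.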